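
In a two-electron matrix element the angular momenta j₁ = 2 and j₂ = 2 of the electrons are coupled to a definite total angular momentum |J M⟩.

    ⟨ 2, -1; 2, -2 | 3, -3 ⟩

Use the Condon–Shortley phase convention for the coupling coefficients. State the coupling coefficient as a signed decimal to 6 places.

+√(1/2) ≈ +0.707107

j₁+j₂−J=1  J+j₁−j₂=3  J−j₁+j₂=3  j₁+j₂+J+1=8
(j₁±m₁, j₂±m₂, J±M) = (1,3,0,4,0,6)
P² = 648
sum k=0..0:
  [0] +1/36 = 1/36
S = 1/36
C² = P²·S² = 1/2 ; C = +0.707107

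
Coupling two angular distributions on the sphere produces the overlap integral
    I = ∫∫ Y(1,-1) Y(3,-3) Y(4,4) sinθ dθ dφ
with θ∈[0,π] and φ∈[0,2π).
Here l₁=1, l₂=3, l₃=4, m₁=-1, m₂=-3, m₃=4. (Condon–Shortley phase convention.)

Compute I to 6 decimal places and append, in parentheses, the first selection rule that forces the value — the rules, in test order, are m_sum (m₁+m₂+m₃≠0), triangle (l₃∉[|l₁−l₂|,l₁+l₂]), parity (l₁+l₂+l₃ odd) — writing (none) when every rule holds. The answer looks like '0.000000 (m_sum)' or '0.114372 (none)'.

0.325735 (none)

m-sum 0 ✓  L=8 even ✓  2≤4≤4 ✓
Π(2lᵢ+1) = 3×7×9 = 189
triangle coeff Δ(1,3,4) = 1/252
Σ_t [0,0]: t=0:+1/36 = 1/36
(3j)²=4/63 [(1 3 4; 0 0 0)], sign=+1
Σ_t [0,0]: t=0:+1/1440 = 1/1440
(3j)²=1/9 [(1 3 4; -1 -3 4)], sign=+1
⇒ 4πI² = 4/3
I = (+1)√(4/3/(4π)) = 0.32573501
No selection rule forces the value: the integral is nonzero (none).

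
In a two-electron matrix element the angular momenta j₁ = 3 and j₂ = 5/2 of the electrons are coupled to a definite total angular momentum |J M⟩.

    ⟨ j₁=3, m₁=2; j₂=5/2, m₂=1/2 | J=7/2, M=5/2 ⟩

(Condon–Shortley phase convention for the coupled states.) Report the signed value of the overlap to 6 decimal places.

√[8·2!4!3!/10! · 5!1!3!2!6!1!] = √(4608/7)
  +(−1)^0/∏(0,2,1,3,3,0)! = 1/72  (running 1/72)
  +(−1)^1/∏(1,1,0,2,4,1)! = -1/48  (running -1/144)
⟨..|..⟩ = √(4608/7)·(-1/144) = -0.178174

−√(2/63) = -0.178174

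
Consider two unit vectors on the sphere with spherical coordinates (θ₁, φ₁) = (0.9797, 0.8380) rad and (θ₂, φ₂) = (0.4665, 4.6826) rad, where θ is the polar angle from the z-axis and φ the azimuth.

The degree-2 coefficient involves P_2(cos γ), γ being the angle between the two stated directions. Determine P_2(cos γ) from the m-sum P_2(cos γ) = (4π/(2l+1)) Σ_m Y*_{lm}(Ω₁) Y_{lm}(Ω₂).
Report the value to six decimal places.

Summing Y*_{l m}(θ₁,φ₁)·Y_{l m}(θ₂,φ₂) over m ∈ [−2, 2]; prefactor 4π/(2·2+1) = 2.513274:
  m=-2: Y*=-0.02797 + 0.26484j  Y=-0.07800 - 0.00465j  product 0.00341 - 0.02053j
  m=-1: Y*=0.23913 + 0.26571j  Y=-0.00924 + 0.31020j  product -0.08463 + 0.07172j
  m=+0: Y*=-0.02156 + 0.00000j  Y=0.43938 + 0.00000j  product -0.00947 + 0.00000j
  m=+1: Y*=-0.23913 + 0.26571j  Y=0.00924 + 0.31020j  product -0.08463 - 0.07172j
  m=+2: Y*=-0.02797 - 0.26484j  Y=-0.07800 + 0.00465j  product 0.00341 + 0.02053j
Accumulated sum -0.17191 + 0.00000j; after 4π/(2l+1) scaling, -0.43206 + 0.00000j ⇒ P_2 = -0.432062

-0.432062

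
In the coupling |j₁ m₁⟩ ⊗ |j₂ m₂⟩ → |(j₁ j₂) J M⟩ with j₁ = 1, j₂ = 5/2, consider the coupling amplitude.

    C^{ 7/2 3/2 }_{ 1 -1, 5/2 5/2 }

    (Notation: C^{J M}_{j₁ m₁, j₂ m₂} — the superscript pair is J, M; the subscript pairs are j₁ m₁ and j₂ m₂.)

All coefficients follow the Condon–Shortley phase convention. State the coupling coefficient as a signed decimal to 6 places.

+√(1/21) ≈ +0.218218

j₁+j₂−J=0  J+j₁−j₂=2  J−j₁+j₂=5  j₁+j₂+J+1=8
(j₁±m₁, j₂±m₂, J±M) = (0,2,5,0,5,2)
P² = 19200/7
sum k=0..0:
  [0] +1/240 = 1/240
S = 1/240
C² = P²·S² = 1/21 ; C = +0.218218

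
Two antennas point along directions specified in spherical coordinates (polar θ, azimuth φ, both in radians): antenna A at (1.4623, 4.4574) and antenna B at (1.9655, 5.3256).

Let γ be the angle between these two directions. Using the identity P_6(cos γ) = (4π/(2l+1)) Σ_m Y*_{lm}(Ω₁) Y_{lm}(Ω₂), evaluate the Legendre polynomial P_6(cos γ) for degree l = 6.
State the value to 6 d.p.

0.268663

Addition theorem: P_6(cos γ) = (4π/13) Σ_m Y*_{lm}(Ω₁) Y_{lm}(Ω₂), m = −6…6:
  term(m=-6) = (0.066432, 0.122530)   from Y*(Ω₁)=(-0.019048, 0.465900), Y(Ω₂)=(0.256737, -0.153085)
  term(m=-5) = (0.027541, -0.070717)   from Y*(Ω₁)=(-0.168298, -0.051297), Y(Ω₂)=(-0.032551, 0.430108)
  term(m=-4) = (0.046589, -0.016021)   from Y*(Ω₁)=(-0.158863, 0.258624), Y(Ω₂)=(-0.125315, -0.103164)
  term(m=-3) = (0.046263, 0.027543)   from Y*(Ω₁)=(-0.137780, -0.143528), Y(Ω₂)=(-0.260897, 0.071879)
  term(m=-2) = (0.010985, 0.065724)   from Y*(Ω₁)=(-0.222904, 0.124677), Y(Ω₂)=(0.088083, -0.245585)
  term(m=-1) = (-0.025067, 0.029604)   from Y*(Ω₁)=(-0.052046, -0.199669), Y(Ω₂)=(-0.108189, -0.153741)
  term(m=+0) = (-0.067552, -0.000000)   from Y*(Ω₁)=(-0.242311, -0.000000), Y(Ω₂)=(0.278783, 0.000000)
  term(m=+1) = (-0.025067, -0.029604)   from Y*(Ω₁)=(0.052046, -0.199669), Y(Ω₂)=(0.108189, -0.153741)
  term(m=+2) = (0.010985, -0.065724)   from Y*(Ω₁)=(-0.222904, -0.124677), Y(Ω₂)=(0.088083, 0.245585)
  term(m=+3) = (0.046263, -0.027543)   from Y*(Ω₁)=(0.137780, -0.143528), Y(Ω₂)=(0.260897, 0.071879)
  term(m=+4) = (0.046589, 0.016021)   from Y*(Ω₁)=(-0.158863, -0.258624), Y(Ω₂)=(-0.125315, 0.103164)
  term(m=+5) = (0.027541, 0.070717)   from Y*(Ω₁)=(0.168298, -0.051297), Y(Ω₂)=(0.032551, 0.430108)
  term(m=+6) = (0.066432, -0.122530)   from Y*(Ω₁)=(-0.019048, -0.465900), Y(Ω₂)=(0.256737, 0.153085)
Σ over m = (0.277934, 0.000000); ×(4π/13) → (0.268663, 0.000000). Real part: 0.268663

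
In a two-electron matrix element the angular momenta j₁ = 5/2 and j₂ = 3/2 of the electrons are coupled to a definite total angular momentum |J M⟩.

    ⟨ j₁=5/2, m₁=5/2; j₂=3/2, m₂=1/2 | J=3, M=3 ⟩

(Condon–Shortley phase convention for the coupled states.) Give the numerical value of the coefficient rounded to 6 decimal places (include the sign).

+√(5/8) ≈ +0.790569

triangle: 1!×4!×2!/8! = 48/40320
(j±m)!: 5!×0!×2!×1!×6!×0! = 172800
prefactor² = (2J+1)×Δ×N² = 1440
  k=0: +1/(0!×1!×0!×2!×4!×0!) = 1/48
Σ = 1/48  ⇒  CG² = 1440×(1/48)² = 5/8
CG = +√(5/8) = +0.790569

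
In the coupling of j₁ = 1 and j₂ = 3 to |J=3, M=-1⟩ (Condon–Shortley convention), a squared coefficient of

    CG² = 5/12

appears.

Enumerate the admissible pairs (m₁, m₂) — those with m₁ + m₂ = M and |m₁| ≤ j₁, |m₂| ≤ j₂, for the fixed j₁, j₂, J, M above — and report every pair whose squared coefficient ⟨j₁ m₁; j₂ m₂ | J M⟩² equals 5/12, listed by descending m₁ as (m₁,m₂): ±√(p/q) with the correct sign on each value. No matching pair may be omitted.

(1,-2): +√(5/12)

Admissible pairs with m₁+m₂ = M = -1: (-1,0), (0,-1), (1,-2)
  (m₁,m₂)=(1,-2): CG² = 5/12, CG = +√(5/12)   ← matches the target
  (m₁,m₂)=(0,-1): CG² = 1/12, CG = +√(1/12)
  (m₁,m₂)=(-1,0): CG² = 1/2, CG = −√(1/2)
Pairs with CG² = 5/12: (1,-2): +√(5/12)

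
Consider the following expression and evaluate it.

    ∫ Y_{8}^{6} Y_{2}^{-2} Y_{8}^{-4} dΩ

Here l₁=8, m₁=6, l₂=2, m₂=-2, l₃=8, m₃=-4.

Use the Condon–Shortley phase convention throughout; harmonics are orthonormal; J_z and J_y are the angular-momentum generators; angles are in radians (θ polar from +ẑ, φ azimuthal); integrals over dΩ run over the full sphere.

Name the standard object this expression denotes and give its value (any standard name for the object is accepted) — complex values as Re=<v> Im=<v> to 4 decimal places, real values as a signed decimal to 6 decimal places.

This is a Gaunt coefficient — the integral of a triple product of spherical harmonics over the sphere.
Rules hold: Σm=0, L=18 even, 6≤8≤10.
N = 17·5·17 = 1445
Δ = 2!·14!·2!/19! = 1/348840
Racah Σ t=0..2: t=0:+1/116121600 t=1:−1/25401600 t=2:+1/116121600 = -1/45158400
⇒ 3j(8 2 8; 0 0 0)² = 24/1615, sgn -1
Racah Σ t=0..0: t=0:+1/3832012800 = 1/3832012800
⇒ 3j(8 2 8; 6 -2 -4)² = 91/9690, sgn +1
4πI² = N·(3j₀)²·(3jₘ)² = 364/1805
I = -1·√(0.201662/4π) = -0.12667974

Gaunt coefficient, -0.126680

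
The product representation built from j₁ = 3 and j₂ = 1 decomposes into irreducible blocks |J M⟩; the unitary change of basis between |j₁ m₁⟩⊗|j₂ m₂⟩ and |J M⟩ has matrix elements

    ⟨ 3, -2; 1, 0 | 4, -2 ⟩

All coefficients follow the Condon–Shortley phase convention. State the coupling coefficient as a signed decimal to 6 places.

+√(3/7) ≈ +0.654654

j₁+j₂−J=0  J+j₁−j₂=6  J−j₁+j₂=2  j₁+j₂+J+1=9
(j₁±m₁, j₂±m₂, J±M) = (1,5,1,1,2,6)
P² = 43200/7
sum k=0..0:
  [0] +1/120 = 1/120
S = 1/120
C² = P²·S² = 3/7 ; C = +0.654654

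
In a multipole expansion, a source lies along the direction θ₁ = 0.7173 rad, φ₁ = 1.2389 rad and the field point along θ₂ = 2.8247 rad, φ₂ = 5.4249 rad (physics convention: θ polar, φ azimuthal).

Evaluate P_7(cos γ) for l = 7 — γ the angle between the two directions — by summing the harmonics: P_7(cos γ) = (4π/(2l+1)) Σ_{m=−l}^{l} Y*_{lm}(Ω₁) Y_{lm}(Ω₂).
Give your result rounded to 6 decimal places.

0.308969

Summing Y*_{l m}(θ₁,φ₁)·Y_{l m}(θ₂,φ₂) over m ∈ [−7, 7]; prefactor 4π/(2·7+1) = 0.837758:
  m=-7: Y*=-0.01936 + 0.01813j  Y=0.00014 - 0.00004j  product -0.00000 + 0.00000j
  m=-6: Y*=0.04645 + 0.10385j  Y=-0.00069 + 0.00147j  product -0.00019 - 0.00000j
  m=-5: Y*=0.28632 - 0.02546j  Y=-0.00473 - 0.01057j  product -0.00162 - 0.00290j
  m=-4: Y*=0.10898 - 0.43923j  Y=0.05503 + 0.01651j  product 0.01325 - 0.02237j
  m=-3: Y*=-0.30685 - 0.19890j  Y=-0.16942 + 0.10781j  product 0.07343 + 0.00061j
  m=-2: Y*=0.05420 - 0.04240j  Y=0.06765 - 0.46075j  product -0.01587 - 0.02784j
  m=-1: Y*=-0.12865 - 0.37327j  Y=0.37899 + 0.43870j  product 0.11500 - 0.19790j
  m=+0: Y*=-0.05339 + 0.00000j  Y=-0.01516 + 0.00000j  product 0.00081 + 0.00000j
  m=+1: Y*=0.12865 - 0.37327j  Y=-0.37899 + 0.43870j  product 0.11500 + 0.19790j
  m=+2: Y*=0.05420 + 0.04240j  Y=0.06765 + 0.46075j  product -0.01587 + 0.02784j
  m=+3: Y*=0.30685 - 0.19890j  Y=0.16942 + 0.10781j  product 0.07343 - 0.00061j
  m=+4: Y*=0.10898 + 0.43923j  Y=0.05503 - 0.01651j  product 0.01325 + 0.02237j
  m=+5: Y*=-0.28632 - 0.02546j  Y=0.00473 - 0.01057j  product -0.00162 + 0.00290j
  m=+6: Y*=0.04645 - 0.10385j  Y=-0.00069 - 0.00147j  product -0.00019 + 0.00000j
  m=+7: Y*=0.01936 + 0.01813j  Y=-0.00014 - 0.00004j  product -0.00000 - 0.00000j
Σ over m = 0.36880 + 0.00000j; ×(4π/15) → 0.30897 + 0.00000j. Real part: 0.308969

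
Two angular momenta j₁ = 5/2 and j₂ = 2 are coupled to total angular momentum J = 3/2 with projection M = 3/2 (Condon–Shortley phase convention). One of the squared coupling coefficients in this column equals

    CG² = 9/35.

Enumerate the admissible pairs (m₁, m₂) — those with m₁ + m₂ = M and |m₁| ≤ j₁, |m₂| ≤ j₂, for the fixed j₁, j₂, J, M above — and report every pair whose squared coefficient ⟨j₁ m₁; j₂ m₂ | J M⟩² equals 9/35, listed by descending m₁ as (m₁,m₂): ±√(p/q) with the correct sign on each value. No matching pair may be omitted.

(1/2,1): +√(9/35)

Admissible pairs with m₁+m₂ = M = 3/2: (-1/2,2), (1/2,1), (3/2,0), (5/2,-1)
  (m₁,m₂)=(5/2,-1): CG² = 2/7, CG = +√(2/7)
  (m₁,m₂)=(3/2,0): CG² = 12/35, CG = −√(12/35)
  (m₁,m₂)=(1/2,1): CG² = 9/35, CG = +√(9/35)   ← matches the target
  (m₁,m₂)=(-1/2,2): CG² = 4/35, CG = −√(4/35)
Pairs with CG² = 9/35: (1/2,1): +√(9/35)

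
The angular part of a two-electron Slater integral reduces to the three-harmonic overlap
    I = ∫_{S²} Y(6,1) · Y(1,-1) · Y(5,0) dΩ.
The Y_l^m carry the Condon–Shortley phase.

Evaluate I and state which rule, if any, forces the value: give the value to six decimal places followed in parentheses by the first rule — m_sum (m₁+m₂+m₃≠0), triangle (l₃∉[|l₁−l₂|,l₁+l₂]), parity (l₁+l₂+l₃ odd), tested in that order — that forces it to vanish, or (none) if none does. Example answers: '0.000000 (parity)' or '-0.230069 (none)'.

-0.187239 (none)

Rules hold: Σm=0, L=12 even, 5≤5≤7.
N = 13·3·11 = 429
Δ = 2!·10!·0!/13! = 1/858
Racah Σ t=1..1: t=1:−1/14400 = -1/14400
⇒ 3j(6 1 5; 0 0 0)² = 6/143, sgn +1
Racah Σ t=0..0: t=0:+1/28800 = 1/28800
⇒ 3j(6 1 5; 1 -1 0)² = 7/286, sgn -1
4πI² = N·(3j₀)²·(3jₘ)² = 63/143
I = -1·√(0.440559/4π) = -0.18723944
No selection rule forces the value: the integral is nonzero (none).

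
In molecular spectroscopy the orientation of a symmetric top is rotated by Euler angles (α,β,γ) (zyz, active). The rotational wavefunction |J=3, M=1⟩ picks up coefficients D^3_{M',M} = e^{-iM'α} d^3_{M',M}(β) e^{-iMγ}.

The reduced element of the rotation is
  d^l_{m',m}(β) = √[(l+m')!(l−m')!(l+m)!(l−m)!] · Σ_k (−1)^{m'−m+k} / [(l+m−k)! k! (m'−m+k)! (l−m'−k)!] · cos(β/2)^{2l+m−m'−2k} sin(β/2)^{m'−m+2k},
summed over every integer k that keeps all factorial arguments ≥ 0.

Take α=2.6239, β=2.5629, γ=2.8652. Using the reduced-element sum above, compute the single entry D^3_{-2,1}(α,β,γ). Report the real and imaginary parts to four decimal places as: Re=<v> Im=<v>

First d^3_{-2,1}(β=2.5629), then the phase factors e^{-i(-2)α} and e^{-i(1)γ}:
Half-angle: c=0.285326, s=0.958431. N=√(1·120·24·2)=75.894664
k∈{3,4} keeps every argument non-negative
  k=3: (−1)^0·75.8947/(12)·0.2853^3·0.9584^3 = +0.129341
  k=4: (−1)^1·75.8947/(24)·0.2853^1·0.9584^5 = -0.729700
d^3_{-2,1}(2.5629) = +0.129341 -0.729700 = -0.600359
Phases: e^{-i·(-2)·2.6239}=+0.510195-0.860059i, e^{-i·(1)·2.8652}=-0.962046-0.272887i ⇒ D=+0.435578-0.413162i

Re=0.4356 Im=-0.4132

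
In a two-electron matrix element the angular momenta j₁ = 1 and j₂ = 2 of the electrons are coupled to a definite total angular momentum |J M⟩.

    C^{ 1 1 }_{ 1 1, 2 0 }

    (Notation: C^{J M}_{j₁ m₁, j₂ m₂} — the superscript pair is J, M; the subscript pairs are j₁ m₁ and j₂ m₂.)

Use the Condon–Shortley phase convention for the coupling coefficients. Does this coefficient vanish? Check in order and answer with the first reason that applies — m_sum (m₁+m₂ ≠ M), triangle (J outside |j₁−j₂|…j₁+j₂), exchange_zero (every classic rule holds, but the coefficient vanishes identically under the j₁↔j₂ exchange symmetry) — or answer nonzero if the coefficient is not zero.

nonzero

m-sum: m₁+m₂ = 1+0 = 1, M = 1  ✓
triangle: |j₁−j₂| = 1 ≤ J = 1 ≤ j₁+j₂ = 3  ✓
exchange: j₁≠j₂ or m₁≠m₂ — the exchange symmetry imposes no constraint here
value check: CG = +√(1/10) = +0.316228 ≠ 0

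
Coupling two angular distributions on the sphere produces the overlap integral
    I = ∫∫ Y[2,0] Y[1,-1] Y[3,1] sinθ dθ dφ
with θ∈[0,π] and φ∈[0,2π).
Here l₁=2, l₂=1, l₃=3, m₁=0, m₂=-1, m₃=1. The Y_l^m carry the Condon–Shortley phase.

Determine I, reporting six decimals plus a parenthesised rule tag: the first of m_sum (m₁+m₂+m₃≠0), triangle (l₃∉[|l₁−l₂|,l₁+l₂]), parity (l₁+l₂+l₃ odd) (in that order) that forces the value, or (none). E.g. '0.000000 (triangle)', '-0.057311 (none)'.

Rules hold: Σm=0, L=6 even, 1≤3≤3.
N = 5·3·7 = 105
Δ = 0!·4!·2!/7! = 1/105
Racah Σ t=0..0: t=0:+1/4 = 1/4
⇒ 3j(2 1 3; 0 0 0)² = 3/35, sgn -1
Racah Σ t=0..0: t=0:+1/8 = 1/8
⇒ 3j(2 1 3; 0 -1 1)² = 2/35, sgn +1
4πI² = N·(3j₀)²·(3jₘ)² = 18/35
I = -1·√(0.514286/4π) = -0.20230066
No selection rule forces the value: the integral is nonzero (none).

-0.202301 (none)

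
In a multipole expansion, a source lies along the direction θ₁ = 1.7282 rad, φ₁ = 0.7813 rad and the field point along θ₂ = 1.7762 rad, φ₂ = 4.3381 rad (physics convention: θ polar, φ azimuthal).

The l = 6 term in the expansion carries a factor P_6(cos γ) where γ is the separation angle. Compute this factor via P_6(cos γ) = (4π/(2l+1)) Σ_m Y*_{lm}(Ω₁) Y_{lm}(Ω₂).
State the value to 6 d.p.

-0.399350

Expand P_6 via completeness: Σ_{m} conj(Y_{6,m}) at Ω₁ times Y_{6,m} at Ω₂ —
  term(m=-6) = -0.151745-0.115441i   from Y*(Ω₁)=-0.011023-0.448205i, Y(Ω₂)=+0.265728-0.332026i
  term(m=-5) = +0.036620+0.066205i   from Y*(Ω₁)=+0.177838+0.170696i, Y(Ω₂)=+0.293156+0.090892i
  term(m=-4) = -0.003959-0.043852i   from Y*(Ω₁)=+0.247676-0.004060i, Y(Ω₂)=-0.013078-0.177268i
  term(m=-3) = -0.027187+0.080639i   from Y*(Ω₁)=-0.187521+0.192190i, Y(Ω₂)=+0.285657-0.137259i
  term(m=-2) = +0.011913-0.013037i   from Y*(Ω₁)=+0.001504+0.183502i, Y(Ω₂)=-0.070507-0.065497i
  term(m=-1) = -0.078319+0.034526i   from Y*(Ω₁)=-0.193942-0.192358i, Y(Ω₂)=+0.114561-0.291647i
  term(m=+0) = +0.012224+0.000000i   from Y*(Ω₁)=-0.165706-0.000000i, Y(Ω₂)=-0.073769+0.000000i
  term(m=+1) = -0.078319-0.034526i   from Y*(Ω₁)=+0.193942-0.192358i, Y(Ω₂)=-0.114561-0.291647i
  term(m=+2) = +0.011913+0.013037i   from Y*(Ω₁)=+0.001504-0.183502i, Y(Ω₂)=-0.070507+0.065497i
  term(m=+3) = -0.027187-0.080639i   from Y*(Ω₁)=+0.187521+0.192190i, Y(Ω₂)=-0.285657-0.137259i
  term(m=+4) = -0.003959+0.043852i   from Y*(Ω₁)=+0.247676+0.004060i, Y(Ω₂)=-0.013078+0.177268i
  term(m=+5) = +0.036620-0.066205i   from Y*(Ω₁)=-0.177838+0.170696i, Y(Ω₂)=-0.293156+0.090892i
  term(m=+6) = -0.151745+0.115441i   from Y*(Ω₁)=-0.011023+0.448205i, Y(Ω₂)=+0.265728+0.332026i
Total Σ_m = -0.413131+0.000000i. Multiply by 0.966644: -0.399350+0.000000i. P_6(cos γ) = -0.399350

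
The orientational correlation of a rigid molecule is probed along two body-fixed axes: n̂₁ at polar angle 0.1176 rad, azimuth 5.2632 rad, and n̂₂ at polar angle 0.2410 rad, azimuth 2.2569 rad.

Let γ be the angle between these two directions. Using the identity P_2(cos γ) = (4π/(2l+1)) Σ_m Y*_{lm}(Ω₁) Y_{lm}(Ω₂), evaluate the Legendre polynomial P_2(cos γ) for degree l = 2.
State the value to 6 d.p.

0.815956

Term-by-term m-sum for l=2 (normalisation 4π/5 = 2.513274):
  term(m=-2) = 0.00011 - 0.00003j   from Y*(Ω₁)=-0.00240 - 0.00474j, Y(Ω₂)=-0.00434 + 0.02157j
  term(m=-1) = -0.01597 + 0.00217j   from Y*(Ω₁)=0.04711 - 0.07670j, Y(Ω₂)=-0.11344 - 0.13854j
  term(m=+0) = 0.35637 + 0.00000j   from Y*(Ω₁)=0.61776 + 0.00000j, Y(Ω₂)=0.57688 + 0.00000j
  term(m=+1) = -0.01597 - 0.00217j   from Y*(Ω₁)=-0.04711 - 0.07670j, Y(Ω₂)=0.11344 - 0.13854j
  term(m=+2) = 0.00011 + 0.00003j   from Y*(Ω₁)=-0.00240 + 0.00474j, Y(Ω₂)=-0.00434 - 0.02157j
Σ over m = 0.32466 - 0.00000j; ×(4π/5) → 0.81596 - 0.00000j. Real part: 0.815956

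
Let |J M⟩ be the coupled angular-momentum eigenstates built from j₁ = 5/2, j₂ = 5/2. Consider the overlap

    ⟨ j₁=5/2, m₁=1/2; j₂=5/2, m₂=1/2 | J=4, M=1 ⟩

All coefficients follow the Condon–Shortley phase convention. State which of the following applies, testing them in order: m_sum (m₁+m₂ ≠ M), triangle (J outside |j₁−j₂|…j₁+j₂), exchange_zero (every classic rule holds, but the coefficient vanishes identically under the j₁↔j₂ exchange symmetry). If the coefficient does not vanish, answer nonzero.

m-sum: m₁+m₂ = 1/2+1/2 = 1, M = 1  ✓
triangle: |j₁−j₂| = 0 ≤ J = 4 ≤ j₁+j₂ = 5  ✓
exchange: j₁=j₂ and m₁=m₂, and (−1)^(j₁+j₂−J) = (−1)^1 = −1 forces ⟨j₁m₁;j₂m₂|JM⟩ = −⟨j₂m₂;j₁m₁|JM⟩ = −⟨j₁m₁;j₂m₂|JM⟩ ⇒ the coefficient vanishes identically
Racah sum check: Σ_k collapses to 0 ⇒ CG = 0

exchange_zero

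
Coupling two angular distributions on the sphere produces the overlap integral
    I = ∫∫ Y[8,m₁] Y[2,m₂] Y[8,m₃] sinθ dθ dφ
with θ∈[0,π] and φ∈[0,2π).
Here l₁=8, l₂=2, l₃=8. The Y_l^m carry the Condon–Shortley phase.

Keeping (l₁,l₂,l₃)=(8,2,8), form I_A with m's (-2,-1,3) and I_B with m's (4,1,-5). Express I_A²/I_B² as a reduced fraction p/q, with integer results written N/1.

275/702

l's match ⇒ only the (l;m) 3-j factors differ between A and B.
A: triangle coeff Δ(8,2,8) = 1/348840; Σ_t [0,1]: t=0:+1/174182400 t=1:−1/87091200 = -1/174182400; (3j)²=55/7752 [(8 2 8; -2 -1 3)], sign=+1
B: triangle coeff Δ(8,2,8) = 1/348840; Σ_t [1,2]: t=1:−1/479001600 t=2:+1/1916006400 = -1/638668800; (3j)²=117/6460 [(8 2 8; 4 1 -5)], sign=+1
I_A²/I_B² = (55/7752)/(117/6460) = 275/702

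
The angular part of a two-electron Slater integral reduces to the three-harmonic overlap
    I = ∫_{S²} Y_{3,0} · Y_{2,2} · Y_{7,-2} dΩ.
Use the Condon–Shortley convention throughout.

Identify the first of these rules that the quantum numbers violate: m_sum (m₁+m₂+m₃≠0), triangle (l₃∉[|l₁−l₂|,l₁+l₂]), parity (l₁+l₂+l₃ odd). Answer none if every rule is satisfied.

m₁+m₂+m₃ = 0 + 2 − 2 = 0  ✓
triangle: need |l₁−l₂| ≤ l₃ ≤ l₁+l₂ = [1,5]; l₃=7 is outside  ✗
parity: l₁+l₂+l₃ = 12 is even

triangle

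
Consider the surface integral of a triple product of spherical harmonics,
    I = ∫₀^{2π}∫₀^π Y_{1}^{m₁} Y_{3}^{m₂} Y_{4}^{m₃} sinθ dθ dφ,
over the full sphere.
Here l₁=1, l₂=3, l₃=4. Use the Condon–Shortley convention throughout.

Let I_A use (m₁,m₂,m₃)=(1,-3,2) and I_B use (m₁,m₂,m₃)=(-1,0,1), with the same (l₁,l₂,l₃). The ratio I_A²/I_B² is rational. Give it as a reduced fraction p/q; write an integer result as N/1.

1/10

l's match ⇒ only the (l;m) 3-j factors differ between A and B.
A: triangle coeff Δ(1,3,4) = 1/252; Σ_t [0,0]: t=0:+1/1440 = 1/1440; (3j)²=1/252 [(1 3 4; 1 -3 2)], sign=+1
B: triangle coeff Δ(1,3,4) = 1/252; Σ_t [0,0]: t=0:+1/72 = 1/72; (3j)²=5/126 [(1 3 4; -1 0 1)], sign=-1
I_A²/I_B² = (1/252)/(5/126) = 1/10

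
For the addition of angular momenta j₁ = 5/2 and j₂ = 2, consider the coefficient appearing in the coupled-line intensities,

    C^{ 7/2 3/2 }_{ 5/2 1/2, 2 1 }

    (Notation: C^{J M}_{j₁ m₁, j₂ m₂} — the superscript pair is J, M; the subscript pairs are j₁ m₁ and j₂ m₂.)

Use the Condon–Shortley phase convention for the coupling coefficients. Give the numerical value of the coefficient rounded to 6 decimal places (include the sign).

j₁+j₂−J=1  J+j₁−j₂=4  J−j₁+j₂=3  j₁+j₂+J+1=9
(j₁±m₁, j₂±m₂, J±M) = (3,2,3,1,5,2)
P² = 384/7
sum k=0..1:
  [0] +1/24 = 1/24
  [1] −1/12 = -1/12
S = -1/24
C² = P²·S² = 2/21 ; C = -0.308607

−√(2/21) = -0.308607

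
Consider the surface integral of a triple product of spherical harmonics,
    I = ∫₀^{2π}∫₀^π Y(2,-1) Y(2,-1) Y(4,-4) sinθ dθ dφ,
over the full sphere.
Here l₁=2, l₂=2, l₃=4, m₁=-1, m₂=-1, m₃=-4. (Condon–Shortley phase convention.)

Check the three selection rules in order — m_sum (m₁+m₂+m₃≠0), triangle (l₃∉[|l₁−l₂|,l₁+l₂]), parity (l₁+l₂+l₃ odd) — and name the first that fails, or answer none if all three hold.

m_sum

Σmᵢ = -6  ✗
l₃∈[|l₁−l₂|,l₁+l₂]=[0,4], have l₃=4
Σlᵢ = 8 ⇒ even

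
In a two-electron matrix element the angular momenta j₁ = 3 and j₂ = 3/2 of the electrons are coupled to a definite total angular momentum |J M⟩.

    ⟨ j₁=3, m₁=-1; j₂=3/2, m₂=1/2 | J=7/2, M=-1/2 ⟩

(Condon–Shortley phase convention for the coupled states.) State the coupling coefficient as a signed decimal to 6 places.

-0.534522  (= −√(2/7))

j₁+j₂−J=1  J+j₁−j₂=5  J−j₁+j₂=2  j₁+j₂+J+1=9
(j₁±m₁, j₂±m₂, J±M) = (2,4,2,1,3,4)
P² = 512/7
sum k=0..1:
  [0] +1/48 = 1/48
  [1] −1/12 = -1/12
S = -1/16
C² = P²·S² = 2/7 ; C = -0.534522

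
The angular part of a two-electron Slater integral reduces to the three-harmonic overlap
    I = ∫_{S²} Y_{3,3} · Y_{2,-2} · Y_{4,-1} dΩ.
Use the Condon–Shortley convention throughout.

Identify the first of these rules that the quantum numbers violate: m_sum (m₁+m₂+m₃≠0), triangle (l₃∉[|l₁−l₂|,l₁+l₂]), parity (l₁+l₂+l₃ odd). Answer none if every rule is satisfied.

parity

azimuthal sum: 3 − 2 − 1 = 0  ✓
1 ≤ 4 ≤ 5 (triangle on l)  ✓
L = 3 + 2 + 4 = 9 (odd)  ✗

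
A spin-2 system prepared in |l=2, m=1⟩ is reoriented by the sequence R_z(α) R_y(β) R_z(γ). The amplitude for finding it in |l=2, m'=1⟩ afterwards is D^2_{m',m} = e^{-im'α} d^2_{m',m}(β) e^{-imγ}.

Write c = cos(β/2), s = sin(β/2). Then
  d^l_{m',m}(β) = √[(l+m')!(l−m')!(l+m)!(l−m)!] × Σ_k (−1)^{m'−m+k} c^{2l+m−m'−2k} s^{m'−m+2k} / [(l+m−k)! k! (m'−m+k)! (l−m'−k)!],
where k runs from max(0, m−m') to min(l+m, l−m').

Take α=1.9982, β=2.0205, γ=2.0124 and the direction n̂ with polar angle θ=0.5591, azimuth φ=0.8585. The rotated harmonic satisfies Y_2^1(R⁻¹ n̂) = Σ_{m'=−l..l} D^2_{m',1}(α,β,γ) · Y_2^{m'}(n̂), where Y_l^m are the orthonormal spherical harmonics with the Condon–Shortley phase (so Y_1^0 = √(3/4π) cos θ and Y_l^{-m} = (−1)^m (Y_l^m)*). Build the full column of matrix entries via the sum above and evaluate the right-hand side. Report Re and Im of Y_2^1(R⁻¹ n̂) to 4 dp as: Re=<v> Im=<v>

Need the full column D^2_{m',1} for m'=−2..2 at α=1.9982, β=2.0205, γ=2.0124.
cos(β/2)=0.531649, sin(β/2)=0.846965
d^2_{-2,1}: single k=3 term ⇒ +0.646028;  D = -0.259409+0.591657i
d^2_{-1,1}: k∈[2..3] ⇒ +0.608278 -0.514590 = +0.093688;  D = +0.093678-0.001330i
d^2_{0,1}: k∈[1..2] ⇒ +0.311757 -0.791219 = -0.479462;  D = +0.204917+0.433466i
d^2_{1,1}: k∈[0..1] ⇒ +0.079891 -0.608278 = -0.528386;  D = +0.341118-0.403523i
d^2_{2,1}: single k=0 term ⇒ -0.254548;  D = -0.245026-0.068971i
Y_2^{m'}(θ=0.5591,φ=0.8585) and Σ D·Y over m':
  (-0.2594+0.5917i)·(-0.0158-0.1075i)  (+0.0937-0.0013i)·(+0.2270-0.2629i)  (+0.2049+0.4335i)·(+0.3646+0.0000i)  (+0.3411-0.4035i)·(-0.2270-0.2629i)  (-0.2450-0.0690i)·(-0.0158+0.1075i)
Y_2^1(R⁻¹ n̂) = -0.008898+0.128300i

Re=-0.0089 Im=0.1283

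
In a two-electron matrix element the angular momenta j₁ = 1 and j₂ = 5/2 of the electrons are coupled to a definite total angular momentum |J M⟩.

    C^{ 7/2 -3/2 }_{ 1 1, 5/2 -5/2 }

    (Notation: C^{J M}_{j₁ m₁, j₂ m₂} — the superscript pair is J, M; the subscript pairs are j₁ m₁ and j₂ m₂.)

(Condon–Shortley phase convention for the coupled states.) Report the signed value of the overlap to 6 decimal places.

+0.218218  (= +√(1/21))

√[8·0!2!5!/8! · 2!0!0!5!2!5!] = √(19200/7)
  +(−1)^0/∏(0,0,0,0,2,5)! = 1/240  (running 1/240)
⟨..|..⟩ = √(19200/7)·(1/240) = +0.218218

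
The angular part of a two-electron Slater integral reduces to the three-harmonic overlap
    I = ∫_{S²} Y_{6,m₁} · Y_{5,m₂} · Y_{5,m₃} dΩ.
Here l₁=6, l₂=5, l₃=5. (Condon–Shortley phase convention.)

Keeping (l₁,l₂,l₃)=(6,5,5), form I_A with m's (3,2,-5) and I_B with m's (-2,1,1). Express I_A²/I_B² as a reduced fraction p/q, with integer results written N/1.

Shared (l₁,l₂,l₃)=(6,5,5): N and (l;000)² cancel in I_A²/I_B².
A: Δ = 6!·6!·4!/17! = 1/28588560; Racah Σ t=3..3: t=3:−1/622080 = -1/622080; ⇒ 3j(6 5 5; 3 2 -5)² = 105/4862, sgn -1
B: Δ = 6!·6!·4!/17! = 1/28588560; Racah Σ t=2..6: t=2:+1/829440 t=3:−1/25920 t=4:+1/9216 t=5:−1/25920 t=6:+1/829440 = 7/207360; ⇒ 3j(6 5 5; -2 1 1)² = 28/2431, sgn +1
I_A²/I_B² = (105/4862)/(28/2431) = 15/8

15/8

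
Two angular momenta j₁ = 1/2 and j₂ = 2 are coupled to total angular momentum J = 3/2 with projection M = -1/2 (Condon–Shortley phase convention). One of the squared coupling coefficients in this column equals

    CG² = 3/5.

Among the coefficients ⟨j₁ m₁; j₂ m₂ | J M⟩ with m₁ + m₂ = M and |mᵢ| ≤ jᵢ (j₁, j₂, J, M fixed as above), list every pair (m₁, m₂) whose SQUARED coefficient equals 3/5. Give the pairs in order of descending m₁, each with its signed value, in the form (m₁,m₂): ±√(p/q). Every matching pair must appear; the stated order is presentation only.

(1/2,-1): +√(3/5)

Admissible pairs with m₁+m₂ = M = -1/2: (-1/2,0), (1/2,-1)
  (m₁,m₂)=(1/2,-1): CG² = 3/5, CG = +√(3/5)   ← matches the target
  (m₁,m₂)=(-1/2,0): CG² = 2/5, CG = −√(2/5)
Pairs with CG² = 3/5: (1/2,-1): +√(3/5)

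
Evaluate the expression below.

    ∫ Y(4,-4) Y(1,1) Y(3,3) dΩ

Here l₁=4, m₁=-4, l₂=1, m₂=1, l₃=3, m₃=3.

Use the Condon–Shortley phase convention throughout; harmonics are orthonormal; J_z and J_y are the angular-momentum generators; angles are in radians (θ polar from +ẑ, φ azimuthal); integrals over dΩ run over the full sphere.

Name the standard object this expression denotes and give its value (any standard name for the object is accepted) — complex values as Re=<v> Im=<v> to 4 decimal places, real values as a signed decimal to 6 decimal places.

This is a Gaunt coefficient — the integral of a triple product of spherical harmonics over the sphere.
Rules hold: Σm=0, L=8 even, 3≤3≤5.
N = 9·3·7 = 189
Δ = 2!·6!·0!/9! = 1/252
Racah Σ t=1..1: t=1:−1/36 = -1/36
⇒ 3j(4 1 3; 0 0 0)² = 4/63, sgn +1
Racah Σ t=2..2: t=2:+1/1440 = 1/1440
⇒ 3j(4 1 3; -4 1 3)² = 1/9, sgn +1
4πI² = N·(3j₀)²·(3jₘ)² = 4/3
I = +1·√(1.33333/4π) = 0.32573501

Gaunt coefficient, +0.325735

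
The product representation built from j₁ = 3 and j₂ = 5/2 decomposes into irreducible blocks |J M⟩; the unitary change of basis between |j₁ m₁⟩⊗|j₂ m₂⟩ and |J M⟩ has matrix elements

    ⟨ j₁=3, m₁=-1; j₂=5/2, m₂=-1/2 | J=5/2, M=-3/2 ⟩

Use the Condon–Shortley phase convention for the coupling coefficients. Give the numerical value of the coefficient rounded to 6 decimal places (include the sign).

√[6·3!3!2!/9! · 2!4!2!3!1!4!] = √(576/35)
  +(−1)^1/∏(1,2,3,1,0,1)! = -1/12  (running -1/12)
  +(−1)^2/∏(2,1,2,0,1,2)! = 1/8  (running 1/24)
⟨..|..⟩ = √(576/35)·(1/24) = +0.169031

+0.169031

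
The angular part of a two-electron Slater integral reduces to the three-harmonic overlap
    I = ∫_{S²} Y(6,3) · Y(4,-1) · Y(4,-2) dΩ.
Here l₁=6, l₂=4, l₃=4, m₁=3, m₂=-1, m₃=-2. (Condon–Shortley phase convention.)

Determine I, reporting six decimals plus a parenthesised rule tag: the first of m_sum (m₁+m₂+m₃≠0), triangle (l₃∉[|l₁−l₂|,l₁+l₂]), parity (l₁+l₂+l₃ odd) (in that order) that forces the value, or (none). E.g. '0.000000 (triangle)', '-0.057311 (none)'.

Rules hold: Σm=0, L=14 even, 2≤4≤10.
N = 13·9·9 = 1053
Δ = 6!·6!·2!/15! = 1/1261260
Racah Σ t=2..4: t=2:+1/4608 t=3:−1/1296 t=4:+1/4608 = -7/20736
⇒ 3j(6 4 4; 0 0 0)² = 20/1287, sgn -1
Racah Σ t=1..3: t=1:−1/11520 t=2:+1/5760 t=3:−1/51840 = 7/103680
⇒ 3j(6 4 4; 3 -1 -2)² = 7/858, sgn +1
4πI² = N·(3j₀)²·(3jₘ)² = 210/1573
I = -1·√(0.133503/4π) = -0.10307192
No selection rule forces the value: the integral is nonzero (none).

-0.103072 (none)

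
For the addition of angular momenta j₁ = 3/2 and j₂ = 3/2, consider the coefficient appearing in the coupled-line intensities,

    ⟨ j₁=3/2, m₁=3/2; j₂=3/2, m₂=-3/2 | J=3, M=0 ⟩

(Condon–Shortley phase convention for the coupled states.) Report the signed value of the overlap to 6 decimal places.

j₁+j₂−J=0  J+j₁−j₂=3  J−j₁+j₂=3  j₁+j₂+J+1=7
(j₁±m₁, j₂±m₂, J±M) = (3,0,0,3,3,3)
P² = 324/5
sum k=0..0:
  [0] +1/36 = 1/36
S = 1/36
C² = P²·S² = 1/20 ; C = +0.223607

+0.223607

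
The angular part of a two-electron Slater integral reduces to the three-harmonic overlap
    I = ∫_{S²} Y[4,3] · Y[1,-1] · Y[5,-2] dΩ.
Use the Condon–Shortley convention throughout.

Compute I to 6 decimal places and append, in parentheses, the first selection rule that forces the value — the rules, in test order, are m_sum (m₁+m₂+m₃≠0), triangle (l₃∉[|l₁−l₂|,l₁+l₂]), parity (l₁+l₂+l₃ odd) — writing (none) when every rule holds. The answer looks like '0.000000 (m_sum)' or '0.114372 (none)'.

m-sum 0 ✓  L=10 even ✓  3≤5≤5 ✓
Π(2lᵢ+1) = 9×3×11 = 297
triangle coeff Δ(4,1,5) = 1/495
Σ_t [0,0]: t=0:+1/576 = 1/576
(3j)²=5/99 [(4 1 5; 0 0 0)], sign=-1
Σ_t [0,0]: t=0:+1/10080 = 1/10080
(3j)²=1/165 [(4 1 5; 3 -1 -2)], sign=-1
⇒ 4πI² = 1/11
I = (+1)√(1/11/(4π)) = 0.08505478
No selection rule forces the value: the integral is nonzero (none).

0.085055 (none)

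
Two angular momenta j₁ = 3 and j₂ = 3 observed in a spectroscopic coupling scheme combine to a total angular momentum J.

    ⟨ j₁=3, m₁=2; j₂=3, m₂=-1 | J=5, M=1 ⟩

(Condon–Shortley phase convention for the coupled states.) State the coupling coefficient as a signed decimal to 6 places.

+√(9/28) ≈ +0.566947

j₁+j₂−J=1  J+j₁−j₂=5  J−j₁+j₂=5  j₁+j₂+J+1=12
(j₁±m₁, j₂±m₂, J±M) = (5,1,2,4,6,4)
P² = 230400/7
sum k=0..1:
  [0] +1/288 = 1/288
  [1] −1/2880 = -1/2880
S = 1/320
C² = P²·S² = 9/28 ; C = +0.566947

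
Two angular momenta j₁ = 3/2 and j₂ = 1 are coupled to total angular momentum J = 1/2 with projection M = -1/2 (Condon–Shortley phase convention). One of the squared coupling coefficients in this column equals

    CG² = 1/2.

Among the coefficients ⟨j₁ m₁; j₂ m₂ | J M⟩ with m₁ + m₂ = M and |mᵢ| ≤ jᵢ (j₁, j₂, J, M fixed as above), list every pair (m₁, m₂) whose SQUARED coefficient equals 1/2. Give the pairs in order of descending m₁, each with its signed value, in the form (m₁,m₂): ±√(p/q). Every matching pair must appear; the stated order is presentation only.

Admissible pairs with m₁+m₂ = M = -1/2: (-3/2,1), (-1/2,0), (1/2,-1)
  (m₁,m₂)=(1/2,-1): CG² = 1/6, CG = +√(1/6)
  (m₁,m₂)=(-1/2,0): CG² = 1/3, CG = −√(1/3)
  (m₁,m₂)=(-3/2,1): CG² = 1/2, CG = +√(1/2)   ← matches the target
Pairs with CG² = 1/2: (-3/2,1): +√(1/2)

(-3/2,1): +√(1/2)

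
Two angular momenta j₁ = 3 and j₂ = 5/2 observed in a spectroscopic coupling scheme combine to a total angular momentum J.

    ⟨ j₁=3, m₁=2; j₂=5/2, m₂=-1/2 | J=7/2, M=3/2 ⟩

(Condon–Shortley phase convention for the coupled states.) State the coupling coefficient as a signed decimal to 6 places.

+0.308607

triangle: 2!*4!*3!/10! = 288/3628800
(j±m)!: 5!*1!*2!*3!*5!*2! = 345600
prefactor² = (2J+1)*Δ*N² = 1536/7
  k=0: +1/(0!*2!*1!*2!*3!*1!) = 1/24
  k=1: −1/(1!*1!*0!*1!*4!*2!) = -1/48
Σ = 1/48  ⇒  CG² = 1536/7*(1/48)² = 2/21
CG = +√(2/21) = +0.308607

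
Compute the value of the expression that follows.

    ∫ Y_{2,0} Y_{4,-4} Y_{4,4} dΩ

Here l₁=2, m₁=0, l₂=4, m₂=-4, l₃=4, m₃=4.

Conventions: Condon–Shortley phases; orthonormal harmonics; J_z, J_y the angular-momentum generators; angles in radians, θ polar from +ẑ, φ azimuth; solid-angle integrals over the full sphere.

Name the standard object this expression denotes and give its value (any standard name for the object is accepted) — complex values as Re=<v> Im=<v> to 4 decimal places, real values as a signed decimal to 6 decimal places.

Gaunt coefficient, -0.229376

This is a Gaunt coefficient — the integral of a triple product of spherical harmonics over the sphere.
Rules hold: Σm=0, L=10 even, 2≤4≤6.
N = 5·9·9 = 405
Δ = 2!·2!·6!/11! = 1/13860
Racah Σ t=0..2: t=0:+1/192 t=1:−1/36 t=2:+1/192 = -5/288
⇒ 3j(2 4 4; 0 0 0)² = 20/693, sgn -1
Racah Σ t=0..0: t=0:+1/2880 = 1/2880
⇒ 3j(2 4 4; 0 -4 4)² = 28/495, sgn +1
4πI² = N·(3j₀)²·(3jₘ)² = 80/121
I = -1·√(0.661157/4π) = -0.22937568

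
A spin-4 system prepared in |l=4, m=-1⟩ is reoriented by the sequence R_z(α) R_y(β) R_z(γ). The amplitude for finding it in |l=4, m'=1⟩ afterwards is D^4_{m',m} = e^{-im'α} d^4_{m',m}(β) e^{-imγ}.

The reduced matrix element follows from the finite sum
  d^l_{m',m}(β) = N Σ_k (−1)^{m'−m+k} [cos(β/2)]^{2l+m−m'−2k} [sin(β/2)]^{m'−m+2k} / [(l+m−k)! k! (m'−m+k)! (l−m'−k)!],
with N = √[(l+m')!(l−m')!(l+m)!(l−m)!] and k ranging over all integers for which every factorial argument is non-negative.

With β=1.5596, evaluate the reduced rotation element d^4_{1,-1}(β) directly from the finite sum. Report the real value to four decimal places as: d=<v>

d^4_{1,-1}(β=1.5596) via the finite sum:
Half-angle: c=0.711054, s=0.703137. N=√(120·6·6·120)=720.000000
k∈{0,1,2,3} keeps every argument non-negative
  k=0: (−1)^2·720.0000/(72)·0.7111^6·0.7031^2 = +0.638993
  k=1: (−1)^3·720.0000/(24)·0.7111^4·0.7031^4 = -1.874530
  k=2: (−1)^4·720.0000/(48)·0.7111^2·0.7031^6 = +0.916510
  k=3: (−1)^5·720.0000/(720)·0.7111^0·0.7031^8 = -0.059748
d^4_{1,-1}(1.5596) = +0.638993 -1.874530 +0.916510 -0.059748 = -0.378774

d=-0.3788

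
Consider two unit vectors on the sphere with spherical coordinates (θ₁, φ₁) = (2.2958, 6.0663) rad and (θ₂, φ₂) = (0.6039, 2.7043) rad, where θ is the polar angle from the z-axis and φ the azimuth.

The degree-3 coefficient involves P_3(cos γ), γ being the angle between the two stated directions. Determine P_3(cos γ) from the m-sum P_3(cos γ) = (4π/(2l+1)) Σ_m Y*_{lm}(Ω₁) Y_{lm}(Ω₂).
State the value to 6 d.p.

Addition theorem: P_3(cos γ) = (4π/7) Σ_m Y*_{lm}(Ω₁) Y_{lm}(Ω₂), m = −3…3:
  [-3]  conj(Y_{3,-3})(Ω₁) = +0.139213-0.105975i ; Y_{3,-3}(Ω₂) = -0.019561-0.073852i ; Δ = -0.010550-0.008208i
  [-2]  conj(Y_{3,-2})(Ω₁) = -0.344526+0.159582i ; Y_{3,-2}(Ω₂) = +0.173965+0.208134i ; Δ = -0.093150-0.043946i
  [-1]  conj(Y_{3,-1})(Ω₁) = +0.283186-0.062400i ; Y_{3,-1}(Ω₂) = -0.396957-0.185568i ; Δ = -0.123992-0.027780i
  [+0]  conj(Y_{3,0})(Ω₁) = +0.198281-0.000000i ; Y_{3,0}(Ω₂) = +0.119088+0.000000i ; Δ = +0.023613+0.000000i
  [+1]  conj(Y_{3,1})(Ω₁) = -0.283186-0.062400i ; Y_{3,1}(Ω₂) = +0.396957-0.185568i ; Δ = -0.123992+0.027780i
  [+2]  conj(Y_{3,2})(Ω₁) = -0.344526-0.159582i ; Y_{3,2}(Ω₂) = +0.173965-0.208134i ; Δ = -0.093150+0.043946i
  [+3]  conj(Y_{3,3})(Ω₁) = -0.139213-0.105975i ; Y_{3,3}(Ω₂) = +0.019561-0.073852i ; Δ = -0.010550+0.008208i
Σ over m = -0.431770-0.000000i; ×(4π/7) → -0.775111-0.000000i. Real part: -0.775111

-0.775111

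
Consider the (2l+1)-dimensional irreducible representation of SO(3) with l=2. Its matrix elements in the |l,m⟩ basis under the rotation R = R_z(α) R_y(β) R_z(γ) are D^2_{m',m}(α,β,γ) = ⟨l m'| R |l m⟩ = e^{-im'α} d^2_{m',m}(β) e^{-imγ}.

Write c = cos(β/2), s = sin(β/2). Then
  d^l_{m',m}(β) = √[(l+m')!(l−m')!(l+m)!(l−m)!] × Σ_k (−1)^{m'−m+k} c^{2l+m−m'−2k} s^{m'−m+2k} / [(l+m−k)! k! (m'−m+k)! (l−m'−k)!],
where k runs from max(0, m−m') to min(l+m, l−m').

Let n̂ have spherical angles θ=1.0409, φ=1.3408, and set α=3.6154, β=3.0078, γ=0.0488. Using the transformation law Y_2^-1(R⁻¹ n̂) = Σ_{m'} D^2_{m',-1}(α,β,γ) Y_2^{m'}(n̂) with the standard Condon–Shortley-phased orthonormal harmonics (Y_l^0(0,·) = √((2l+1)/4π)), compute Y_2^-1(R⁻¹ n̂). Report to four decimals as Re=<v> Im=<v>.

Re=-0.2015 Im=-0.3026

Need the full column D^2_{m',-1} for m'=−2..2 at α=3.6154, β=3.0078, γ=0.0488.
cos(β/2)=0.066846, sin(β/2)=0.997763
d^2_{-2,-1}: single k=1 term ⇒ +0.000596;  D = +0.000324+0.000500i
d^2_{-1,-1}: k∈[0..1] ⇒ +0.000020 -0.013345 = -0.013325;  D = +0.011547+0.006651i
d^2_{0,-1}: k∈[0..1] ⇒ -0.000730 +0.162643 = +0.161913;  D = +0.161721+0.007898i
d^2_{1,-1}: k∈[0..1] ⇒ +0.013345 -0.991083 = -0.977738;  D = +0.890754-0.403148i
d^2_{2,-1}: single k=0 term ⇒ -0.132798;  D = -0.082672+0.103926i
Y_2^{m'}(θ=1.0409,φ=1.3408) and Σ D·Y over m':
  (+0.0003+0.0005i)·(-0.2577-0.1277i)  (+0.0115+0.0067i)·(+0.0768-0.3281i)  (+0.1617+0.0079i)·(-0.0737+0.0000i)  (+0.8908-0.4031i)·(-0.0768-0.3281i)  (-0.0827+0.1039i)·(-0.2577+0.1277i)
Y_2^-1(R⁻¹ n̂) = -0.201504-0.302618i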